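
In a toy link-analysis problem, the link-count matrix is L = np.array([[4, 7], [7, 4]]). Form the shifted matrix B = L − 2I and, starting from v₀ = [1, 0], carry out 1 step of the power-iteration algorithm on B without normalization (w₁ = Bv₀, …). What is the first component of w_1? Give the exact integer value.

B = L − 2I has rows (2, 7); (7, 2)
w1 = Bv₀ = (2, 7)
Requested component of w1: 2

2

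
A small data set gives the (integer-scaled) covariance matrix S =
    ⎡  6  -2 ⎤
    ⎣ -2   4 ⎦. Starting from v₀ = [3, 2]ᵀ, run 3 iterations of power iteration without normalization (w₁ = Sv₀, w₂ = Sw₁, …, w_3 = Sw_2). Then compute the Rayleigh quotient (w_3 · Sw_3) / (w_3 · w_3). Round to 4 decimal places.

λ ≈ 7.1707

w1 = Sv₀ = (6·3 + (-2)·2; (-2)·3 + 4·2) = (14, 2)
w2 = Sw1 = (6·14 + (-2)·2; (-2)·14 + 4·2) = (80, -20)
w3 = Sw2 = (520, -240)
Sw3 = (3600, -2000)
w3·Sw3 = 520·3600 + (-240)·(-2000) = 2352000; w3·w3 = 520·520 + (-240)·(-240) = 328000
λ ≈ 2352000/328000 = 7.1707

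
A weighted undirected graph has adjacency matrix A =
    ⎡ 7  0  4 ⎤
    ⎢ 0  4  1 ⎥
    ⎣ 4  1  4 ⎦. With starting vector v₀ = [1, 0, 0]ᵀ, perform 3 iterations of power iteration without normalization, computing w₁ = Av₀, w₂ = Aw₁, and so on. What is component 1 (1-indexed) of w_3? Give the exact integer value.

631

w1 = Av₀ = (7, 0, 4)
w2 = Aw1 = (65, 4, 44)
w3 = Aw2 = (631, 60, 440)
The requested component of w3 is 631.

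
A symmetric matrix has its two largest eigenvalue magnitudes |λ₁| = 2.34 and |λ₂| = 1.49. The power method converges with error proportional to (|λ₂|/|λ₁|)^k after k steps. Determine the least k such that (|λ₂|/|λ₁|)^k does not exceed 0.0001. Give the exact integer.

|λ₂/λ₁| = 1.49/2.34 = 0.63675
Need k ≥ ln(0.0001) / ln(0.63675) = -9.2103 / -0.4514 ≈ 20.405
Smallest integer k satisfying the bound: 21

21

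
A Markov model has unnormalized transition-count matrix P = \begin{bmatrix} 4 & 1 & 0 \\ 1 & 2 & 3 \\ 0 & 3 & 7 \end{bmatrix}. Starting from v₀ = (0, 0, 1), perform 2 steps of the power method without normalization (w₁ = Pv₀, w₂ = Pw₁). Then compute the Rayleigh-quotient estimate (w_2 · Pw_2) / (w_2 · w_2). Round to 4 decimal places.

λ ≈ 8.4349

w1 = Pv₀ = (0, 3, 7)
w2 = Pw1 = (3, 27, 58)
Pw2 = (39, 231, 487)
w2·Pw2 = 3·39 + 27·231 + 58·487 = 34600; w2·w2 = 3·3 + 27·27 + 58·58 = 4102
λ ≈ 34600/4102 = 8.4349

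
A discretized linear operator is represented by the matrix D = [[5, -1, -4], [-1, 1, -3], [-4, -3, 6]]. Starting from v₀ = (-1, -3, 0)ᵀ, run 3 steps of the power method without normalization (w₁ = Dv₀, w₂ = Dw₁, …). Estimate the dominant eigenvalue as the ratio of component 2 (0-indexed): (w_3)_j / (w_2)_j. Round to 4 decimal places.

w1 = Dv₀ = (5·(-1) + (-1)·(-3) + (-4)·0; (-1)·(-1) + 1·(-3) + (-3)·0; (-4)·(-1) + (-3)·(-3) + 6·0) = (-2, -2, 13)
w2 = Dw1 = (5·(-2) + (-1)·(-2) + (-4)·13; (-1)·(-2) + 1·(-2) + (-3)·13; (-4)·(-2) + (-3)·(-2) + 6·13) = (-60, -39, 92)
w3 = Dw2 = (-629, -255, 909)
Ratio at component: 909 / 92 = 9.8804

λ ≈ 9.8804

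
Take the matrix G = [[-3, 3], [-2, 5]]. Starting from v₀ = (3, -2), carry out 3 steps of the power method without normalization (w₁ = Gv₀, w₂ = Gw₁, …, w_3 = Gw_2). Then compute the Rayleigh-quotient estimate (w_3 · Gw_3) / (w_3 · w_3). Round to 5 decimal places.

w1 = Gv₀ = (-15, -16)
w2 = Gw1 = (-3, -50)
w3 = Gw2 = (-141, -244)
Gw3 = (-309, -938)
w3·Gw3 = (-141)·(-309) + (-244)·(-938) = 272441; w3·w3 = (-141)·(-141) + (-244)·(-244) = 79417
λ ≈ 272441/79417 = 3.43051

3.43051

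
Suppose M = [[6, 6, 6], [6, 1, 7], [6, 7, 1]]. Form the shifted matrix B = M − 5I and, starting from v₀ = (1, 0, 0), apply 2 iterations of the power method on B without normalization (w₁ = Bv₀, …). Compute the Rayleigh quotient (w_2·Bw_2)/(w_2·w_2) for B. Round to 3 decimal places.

B = M − 5I has rows (1, 6, 6); (6, -4, 7); (6, 7, -4)
w1 = Bv₀ = (1·1 + 6·0 + 6·0; 6·1 + (-4)·0 + 7·0; 6·1 + 7·0 + (-4)·0) = (1, 6, 6)
w2 = Bw1 = (1·1 + 6·6 + 6·6; 6·1 + (-4)·6 + 7·6; 6·1 + 7·6 + (-4)·6) = (73, 24, 24)
Bw2 = (361, 510, 510)
w2·Bw2 = 50833; w2·w2 = 6481; μ ≈ 50833/6481 = 7.843

7.843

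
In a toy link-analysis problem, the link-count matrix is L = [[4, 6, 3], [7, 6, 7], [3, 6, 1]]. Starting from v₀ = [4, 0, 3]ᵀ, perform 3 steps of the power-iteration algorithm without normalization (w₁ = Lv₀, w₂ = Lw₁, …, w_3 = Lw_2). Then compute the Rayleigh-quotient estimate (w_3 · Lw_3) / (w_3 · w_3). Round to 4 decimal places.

w1 = Lv₀ = (4·4 + 6·0 + 3·3; 7·4 + 6·0 + 7·3; 3·4 + 6·0 + 1·3) = (25, 49, 15)
w2 = Lw1 = (4·25 + 6·49 + 3·15; 7·25 + 6·49 + 7·15; 3·25 + 6·49 + 1·15) = (439, 574, 384)
w3 = Lw2 = (6352, 9205, 5145)
Lw3 = (96073, 135709, 79431)
w3·Lw3 = 6352·96073 + 9205·135709 + 5145·79431 = 2268129536; w3·w3 = 6352·6352 + 9205·9205 + 5145·5145 = 151550954
λ ≈ 2268129536/151550954 = 14.9661

λ ≈ 14.9661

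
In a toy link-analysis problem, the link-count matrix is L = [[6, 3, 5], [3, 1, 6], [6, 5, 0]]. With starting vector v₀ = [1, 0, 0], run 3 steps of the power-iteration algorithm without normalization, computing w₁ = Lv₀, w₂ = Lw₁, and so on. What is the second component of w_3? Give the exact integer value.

w1 = Lv₀ = (6·1 + 3·0 + 5·0; 3·1 + 1·0 + 6·0; 6·1 + 5·0 + 0·0) = (6, 3, 6)
w2 = Lw1 = (6·6 + 3·3 + 5·6; 3·6 + 1·3 + 6·6; 6·6 + 5·3 + 0·6) = (75, 57, 51)
w3 = Lw2 = (876, 588, 735)
The requested component of w3 is 588.

588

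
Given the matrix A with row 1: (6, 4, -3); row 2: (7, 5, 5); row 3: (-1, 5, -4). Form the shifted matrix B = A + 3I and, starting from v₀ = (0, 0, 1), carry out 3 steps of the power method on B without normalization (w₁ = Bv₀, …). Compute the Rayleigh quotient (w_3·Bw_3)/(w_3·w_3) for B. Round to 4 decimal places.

6.8568

B = A + 3I has rows (9, 4, -3); (7, 8, 5); (-1, 5, -1)
w1 = Bv₀ = (-3, 5, -1)
w2 = Bw1 = (-4, 14, 29)
w3 = Bw2 = (-67, 229, 45)
Bw3 = (178, 1588, 1167)
w3·Bw3 = 404241; w3·w3 = 58955; μ ≈ 404241/58955 = 6.8568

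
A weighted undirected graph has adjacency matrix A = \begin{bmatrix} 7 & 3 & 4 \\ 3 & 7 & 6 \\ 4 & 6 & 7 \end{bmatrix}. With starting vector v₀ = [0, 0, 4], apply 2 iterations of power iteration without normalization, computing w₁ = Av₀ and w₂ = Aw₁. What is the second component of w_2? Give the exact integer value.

384

w1 = Av₀ = (7·0 + 3·0 + 4·4; 3·0 + 7·0 + 6·4; 4·0 + 6·0 + 7·4) = (16, 24, 28)
w2 = Aw1 = (7·16 + 3·24 + 4·28; 3·16 + 7·24 + 6·28; 4·16 + 6·24 + 7·28) = (296, 384, 404)
The requested component of w2 is 384.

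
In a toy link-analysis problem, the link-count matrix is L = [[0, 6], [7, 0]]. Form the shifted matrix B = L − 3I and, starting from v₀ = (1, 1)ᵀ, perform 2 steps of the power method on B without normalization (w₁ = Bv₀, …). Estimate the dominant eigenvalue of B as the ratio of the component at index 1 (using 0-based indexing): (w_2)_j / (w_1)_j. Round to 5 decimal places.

B = L − 3I has rows (-3, 6); (7, -3)
w1 = Bv₀ = ((-3)·1 + 6·1; 7·1 + (-3)·1) = (3, 4)
w2 = Bw1 = ((-3)·3 + 6·4; 7·3 + (-3)·4) = (15, 9)
Ratio: 9/4 = 2.25000

2.25000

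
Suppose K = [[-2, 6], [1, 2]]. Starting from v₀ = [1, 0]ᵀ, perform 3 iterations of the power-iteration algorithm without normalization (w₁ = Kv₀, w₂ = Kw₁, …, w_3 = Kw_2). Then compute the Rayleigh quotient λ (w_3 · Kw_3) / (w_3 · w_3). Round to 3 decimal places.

λ ≈ -4.000

w1 = Kv₀ = ((-2)·1 + 6·0; 1·1 + 2·0) = (-2, 1)
w2 = Kw1 = ((-2)·(-2) + 6·1; 1·(-2) + 2·1) = (10, 0)
w3 = Kw2 = (-20, 10)
Kw3 = (100, 0)
w3·Kw3 = (-20)·100 + 10·0 = -2000; w3·w3 = (-20)·(-20) + 10·10 = 500
λ ≈ -2000/500 = -4.000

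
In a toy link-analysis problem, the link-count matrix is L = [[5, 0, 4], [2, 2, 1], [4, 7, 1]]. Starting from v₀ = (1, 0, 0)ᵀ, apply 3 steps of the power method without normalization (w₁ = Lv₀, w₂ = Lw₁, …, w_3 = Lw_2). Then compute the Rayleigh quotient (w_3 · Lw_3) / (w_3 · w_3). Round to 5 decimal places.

w1 = Lv₀ = (5·1 + 0·0 + 4·0; 2·1 + 2·0 + 1·0; 4·1 + 7·0 + 1·0) = (5, 2, 4)
w2 = Lw1 = (5·5 + 0·2 + 4·4; 2·5 + 2·2 + 1·4; 4·5 + 7·2 + 1·4) = (41, 18, 38)
w3 = Lw2 = (357, 156, 328)
Lw3 = (3097, 1354, 2848)
w3·Lw3 = 357·3097 + 156·1354 + 328·2848 = 2250997; w3·w3 = 357·357 + 156·156 + 328·328 = 259369
λ ≈ 2250997/259369 = 8.67874

8.67874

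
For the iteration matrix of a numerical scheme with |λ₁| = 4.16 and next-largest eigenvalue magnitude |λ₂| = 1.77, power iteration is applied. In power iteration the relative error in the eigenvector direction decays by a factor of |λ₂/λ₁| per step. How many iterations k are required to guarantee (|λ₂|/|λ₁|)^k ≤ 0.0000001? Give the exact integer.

19

|λ₂/λ₁| = 1.77/4.16 = 0.42548
Need k ≥ ln(0.0000001) / ln(0.42548) = -16.1181 / -0.8545 ≈ 18.862
Smallest integer k satisfying the bound: 19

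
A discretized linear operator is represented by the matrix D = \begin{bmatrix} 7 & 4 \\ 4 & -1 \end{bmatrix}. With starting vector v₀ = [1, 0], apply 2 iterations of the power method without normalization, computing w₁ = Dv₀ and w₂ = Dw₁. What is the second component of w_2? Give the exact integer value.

24

w1 = Dv₀ = (7·1 + 4·0; 4·1 + (-1)·0) = (7, 4)
w2 = Dw1 = (7·7 + 4·4; 4·7 + (-1)·4) = (65, 24)
The requested component of w2 is 24.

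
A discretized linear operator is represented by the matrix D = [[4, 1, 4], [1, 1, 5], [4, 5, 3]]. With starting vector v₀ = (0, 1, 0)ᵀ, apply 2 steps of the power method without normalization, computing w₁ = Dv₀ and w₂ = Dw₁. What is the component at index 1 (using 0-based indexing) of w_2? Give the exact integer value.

w1 = Dv₀ = (4·0 + 1·1 + 4·0; 1·0 + 1·1 + 5·0; 4·0 + 5·1 + 3·0) = (1, 1, 5)
w2 = Dw1 = (4·1 + 1·1 + 4·5; 1·1 + 1·1 + 5·5; 4·1 + 5·1 + 3·5) = (25, 27, 24)
The requested component of w2 is 27.

27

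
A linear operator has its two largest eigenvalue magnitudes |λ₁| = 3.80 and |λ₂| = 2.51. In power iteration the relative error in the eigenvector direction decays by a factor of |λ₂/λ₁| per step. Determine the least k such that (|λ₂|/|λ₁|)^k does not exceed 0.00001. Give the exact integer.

|λ₂/λ₁| = 2.51/3.80 = 0.66053
Need k ≥ ln(0.00001) / ln(0.66053) = -11.5129 / -0.4147 ≈ 27.761
Smallest integer k satisfying the bound: 28

28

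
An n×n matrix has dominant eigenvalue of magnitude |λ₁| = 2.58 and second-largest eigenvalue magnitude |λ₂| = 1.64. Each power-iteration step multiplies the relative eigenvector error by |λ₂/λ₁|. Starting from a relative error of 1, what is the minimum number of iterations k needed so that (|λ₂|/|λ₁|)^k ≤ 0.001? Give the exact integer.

|λ₂/λ₁| = 1.64/2.58 = 0.63566
Need k ≥ ln(0.001) / ln(0.63566) = -6.9078 / -0.4531 ≈ 15.246
Smallest integer k satisfying the bound: 16

16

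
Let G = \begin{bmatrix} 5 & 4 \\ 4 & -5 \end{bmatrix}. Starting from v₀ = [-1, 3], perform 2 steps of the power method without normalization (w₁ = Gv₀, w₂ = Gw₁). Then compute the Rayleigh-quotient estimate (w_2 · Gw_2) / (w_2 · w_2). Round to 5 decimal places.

-6.40000

w1 = Gv₀ = (5·(-1) + 4·3; 4·(-1) + (-5)·3) = (7, -19)
w2 = Gw1 = (5·7 + 4·(-19); 4·7 + (-5)·(-19)) = (-41, 123)
Gw2 = (287, -779)
w2·Gw2 = (-41)·287 + 123·(-779) = -107584; w2·w2 = (-41)·(-41) + 123·123 = 16810
λ ≈ -107584/16810 = -6.40000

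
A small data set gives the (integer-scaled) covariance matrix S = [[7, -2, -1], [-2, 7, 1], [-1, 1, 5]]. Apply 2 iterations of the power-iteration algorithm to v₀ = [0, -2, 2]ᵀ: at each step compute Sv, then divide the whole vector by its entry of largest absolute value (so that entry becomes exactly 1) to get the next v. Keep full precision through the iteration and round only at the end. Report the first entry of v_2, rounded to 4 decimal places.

-0.3750

Sv0 = (2.00000, -12.00000, 8.00000); divide by -12.00000 → v1 = (-0.16667, 1.00000, -0.66667)
Sv1 = (-2.50000, 6.66667, -2.16667); divide by 6.66667 → v2 = (-0.37500, 1.00000, -0.32500)
Requested entry of v2: 30/-80 = -0.3750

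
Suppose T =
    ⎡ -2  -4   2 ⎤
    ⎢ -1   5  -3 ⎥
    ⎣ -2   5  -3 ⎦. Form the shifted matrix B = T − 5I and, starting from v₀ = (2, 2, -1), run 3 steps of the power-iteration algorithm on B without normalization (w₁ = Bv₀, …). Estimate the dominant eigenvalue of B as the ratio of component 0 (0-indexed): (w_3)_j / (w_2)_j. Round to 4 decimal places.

B = T − 5I has rows (-7, -4, 2); (-1, 0, -3); (-2, 5, -8)
w1 = Bv₀ = (-24, 1, 14)
w2 = Bw1 = (192, -18, -59)
w3 = Bw2 = (-1390, -15, -2)
Ratio: -1390/192 = -7.2396

μ ≈ -7.2396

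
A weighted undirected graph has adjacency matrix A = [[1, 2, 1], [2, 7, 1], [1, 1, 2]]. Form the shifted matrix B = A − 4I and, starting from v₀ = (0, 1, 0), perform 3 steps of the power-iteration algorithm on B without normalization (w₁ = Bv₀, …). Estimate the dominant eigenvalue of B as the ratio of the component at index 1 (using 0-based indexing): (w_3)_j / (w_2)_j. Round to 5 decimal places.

B = A − 4I has rows (-3, 2, 1); (2, 3, 1); (1, 1, -2)
w1 = Bv₀ = ((-3)·0 + 2·1 + 1·0; 2·0 + 3·1 + 1·0; 1·0 + 1·1 + (-2)·0) = (2, 3, 1)
w2 = Bw1 = ((-3)·2 + 2·3 + 1·1; 2·2 + 3·3 + 1·1; 1·2 + 1·3 + (-2)·1) = (1, 14, 3)
w3 = Bw2 = (28, 47, 9)
Ratio: 47/14 = 3.35714

μ ≈ 3.35714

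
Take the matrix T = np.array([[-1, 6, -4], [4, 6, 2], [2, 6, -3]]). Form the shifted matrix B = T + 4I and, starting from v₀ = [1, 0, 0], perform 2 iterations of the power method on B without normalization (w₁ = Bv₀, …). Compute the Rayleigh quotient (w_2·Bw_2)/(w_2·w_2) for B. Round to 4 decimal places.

B = T + 4I has rows (3, 6, -4); (4, 10, 2); (2, 6, 1)
w1 = Bv₀ = (3, 4, 2)
w2 = Bw1 = (25, 56, 32)
Bw2 = (283, 724, 418)
w2·Bw2 = 60995; w2·w2 = 4785; μ ≈ 60995/4785 = 12.7471

12.7471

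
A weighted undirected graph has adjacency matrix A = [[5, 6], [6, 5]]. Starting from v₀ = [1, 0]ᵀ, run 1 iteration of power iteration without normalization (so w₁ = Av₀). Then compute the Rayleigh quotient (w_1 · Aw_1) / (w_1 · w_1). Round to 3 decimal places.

w1 = Av₀ = (5, 6)
Aw1 = (61, 60)
w1·Aw1 = 5·61 + 6·60 = 665; w1·w1 = 5·5 + 6·6 = 61
λ ≈ 665/61 = 10.902

λ ≈ 10.902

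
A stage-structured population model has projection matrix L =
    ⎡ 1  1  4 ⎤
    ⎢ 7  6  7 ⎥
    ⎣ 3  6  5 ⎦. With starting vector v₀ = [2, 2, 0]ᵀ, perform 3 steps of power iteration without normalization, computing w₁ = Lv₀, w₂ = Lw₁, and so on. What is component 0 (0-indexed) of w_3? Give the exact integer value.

w1 = Lv₀ = (1·2 + 1·2 + 4·0; 7·2 + 6·2 + 7·0; 3·2 + 6·2 + 5·0) = (4, 26, 18)
w2 = Lw1 = (1·4 + 1·26 + 4·18; 7·4 + 6·26 + 7·18; 3·4 + 6·26 + 5·18) = (102, 310, 258)
w3 = Lw2 = (1444, 4380, 3456)
The requested component of w3 is 1444.

1444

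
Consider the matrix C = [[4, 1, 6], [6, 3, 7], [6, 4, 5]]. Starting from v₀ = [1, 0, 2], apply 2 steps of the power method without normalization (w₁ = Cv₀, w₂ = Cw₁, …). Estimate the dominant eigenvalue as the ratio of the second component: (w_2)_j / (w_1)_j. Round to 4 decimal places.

w1 = Cv₀ = (4·1 + 1·0 + 6·2; 6·1 + 3·0 + 7·2; 6·1 + 4·0 + 5·2) = (16, 20, 16)
w2 = Cw1 = (4·16 + 1·20 + 6·16; 6·16 + 3·20 + 7·16; 6·16 + 4·20 + 5·16) = (180, 268, 256)
Ratio at component: 268 / 20 = 13.4000

13.4000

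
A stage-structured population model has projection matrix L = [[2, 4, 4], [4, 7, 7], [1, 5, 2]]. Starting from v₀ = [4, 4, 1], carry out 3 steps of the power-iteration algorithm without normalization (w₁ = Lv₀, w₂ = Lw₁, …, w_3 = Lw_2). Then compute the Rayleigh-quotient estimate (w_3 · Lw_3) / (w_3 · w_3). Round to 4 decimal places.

w1 = Lv₀ = (28, 51, 26)
w2 = Lw1 = (364, 651, 335)
w3 = Lw2 = (4672, 8358, 4289)
Lw3 = (59932, 107217, 55040)
w3·Lw3 = 4672·59932 + 8358·107217 + 4289·55040 = 1412188550; w3·w3 = 4672·4672 + 8358·8358 + 4289·4289 = 110079269
λ ≈ 1412188550/110079269 = 12.8288

12.8288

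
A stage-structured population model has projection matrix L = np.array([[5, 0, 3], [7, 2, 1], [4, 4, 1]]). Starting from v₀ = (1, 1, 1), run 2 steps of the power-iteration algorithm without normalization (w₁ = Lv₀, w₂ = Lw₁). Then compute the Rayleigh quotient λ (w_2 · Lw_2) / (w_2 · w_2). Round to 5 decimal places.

w1 = Lv₀ = (5·1 + 0·1 + 3·1; 7·1 + 2·1 + 1·1; 4·1 + 4·1 + 1·1) = (8, 10, 9)
w2 = Lw1 = (5·8 + 0·10 + 3·9; 7·8 + 2·10 + 1·9; 4·8 + 4·10 + 1·9) = (67, 85, 81)
Lw2 = (578, 720, 689)
w2·Lw2 = 67·578 + 85·720 + 81·689 = 155735; w2·w2 = 67·67 + 85·85 + 81·81 = 18275
λ ≈ 155735/18275 = 8.52175

8.52175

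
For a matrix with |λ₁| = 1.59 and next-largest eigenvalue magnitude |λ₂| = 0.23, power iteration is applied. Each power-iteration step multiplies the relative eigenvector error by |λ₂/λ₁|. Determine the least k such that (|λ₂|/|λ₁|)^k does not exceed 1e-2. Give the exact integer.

3

|λ₂/λ₁| = 0.23/1.59 = 0.14465
Need k ≥ ln(1e-2) / ln(0.14465) = -4.6052 / -1.9334 ≈ 2.382
Smallest integer k satisfying the bound: 3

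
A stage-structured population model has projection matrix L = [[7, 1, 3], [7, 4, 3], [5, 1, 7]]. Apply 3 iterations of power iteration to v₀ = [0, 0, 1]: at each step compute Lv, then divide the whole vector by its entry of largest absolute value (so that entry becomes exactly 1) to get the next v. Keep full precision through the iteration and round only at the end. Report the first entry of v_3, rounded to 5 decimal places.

Lv0 = (3.000000, 3.000000, 7.000000); divide by 7.000000 → v1 = (0.428571, 0.428571, 1.000000)
Lv1 = (6.428571, 7.714286, 9.571429); divide by 9.571429 → v2 = (0.671642, 0.805970, 1.000000)
Lv2 = (8.507463, 10.925373, 11.164179); divide by 11.164179 → v3 = (0.762032, 0.978610, 1.000000)
Requested entry of v3: 570/748 = 0.76203

0.76203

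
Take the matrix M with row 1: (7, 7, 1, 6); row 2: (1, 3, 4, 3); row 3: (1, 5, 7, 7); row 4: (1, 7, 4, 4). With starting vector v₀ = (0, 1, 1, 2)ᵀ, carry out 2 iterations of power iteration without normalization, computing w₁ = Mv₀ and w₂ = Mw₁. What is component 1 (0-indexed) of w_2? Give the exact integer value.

w1 = Mv₀ = (20, 13, 26, 19)
w2 = Mw1 = (371, 220, 400, 291)
The requested component of w2 is 220.

220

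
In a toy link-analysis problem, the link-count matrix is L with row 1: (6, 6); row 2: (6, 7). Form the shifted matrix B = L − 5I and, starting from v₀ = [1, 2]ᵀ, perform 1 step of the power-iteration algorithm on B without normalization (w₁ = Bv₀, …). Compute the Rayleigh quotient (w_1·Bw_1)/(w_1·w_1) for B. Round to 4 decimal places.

μ ≈ 7.1710

B = L − 5I has rows (1, 6); (6, 2)
w1 = Bv₀ = (1·1 + 6·2; 6·1 + 2·2) = (13, 10)
Bw1 = (73, 98)
w1·Bw1 = 1929; w1·w1 = 269; μ ≈ 1929/269 = 7.1710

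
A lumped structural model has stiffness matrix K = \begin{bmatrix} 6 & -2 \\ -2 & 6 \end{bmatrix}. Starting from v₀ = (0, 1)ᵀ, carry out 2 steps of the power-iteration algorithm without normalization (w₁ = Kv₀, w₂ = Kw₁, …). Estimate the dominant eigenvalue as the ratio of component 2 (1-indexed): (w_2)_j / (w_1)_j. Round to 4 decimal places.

λ ≈ 6.6667

w1 = Kv₀ = (-2, 6)
w2 = Kw1 = (-24, 40)
Ratio at component: 40 / 6 = 6.6667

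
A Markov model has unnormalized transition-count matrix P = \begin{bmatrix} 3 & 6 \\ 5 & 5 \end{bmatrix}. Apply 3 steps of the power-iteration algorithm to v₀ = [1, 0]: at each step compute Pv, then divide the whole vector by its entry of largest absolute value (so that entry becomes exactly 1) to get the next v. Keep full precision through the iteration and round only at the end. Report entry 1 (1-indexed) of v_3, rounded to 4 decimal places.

Pv0 = (3.00000, 5.00000); divide by 5.00000 → v1 = (0.60000, 1.00000)
Pv1 = (7.80000, 8.00000); divide by 8.00000 → v2 = (0.97500, 1.00000)
Pv2 = (8.92500, 9.87500); divide by 9.87500 → v3 = (0.90380, 1.00000)
Requested entry of v3: 357/395 = 0.9038

0.9038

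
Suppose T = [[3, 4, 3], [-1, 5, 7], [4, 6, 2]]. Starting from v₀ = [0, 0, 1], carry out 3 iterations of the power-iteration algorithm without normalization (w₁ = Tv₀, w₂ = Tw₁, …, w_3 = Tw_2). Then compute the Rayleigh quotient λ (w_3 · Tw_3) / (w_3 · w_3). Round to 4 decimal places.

11.2942

w1 = Tv₀ = (3·0 + 4·0 + 3·1; (-1)·0 + 5·0 + 7·1; 4·0 + 6·0 + 2·1) = (3, 7, 2)
w2 = Tw1 = (3·3 + 4·7 + 3·2; (-1)·3 + 5·7 + 7·2; 4·3 + 6·7 + 2·2) = (43, 46, 58)
w3 = Tw2 = (487, 593, 564)
Tw3 = (5525, 6426, 6634)
w3·Tw3 = 487·5525 + 593·6426 + 564·6634 = 10242869; w3·w3 = 487·487 + 593·593 + 564·564 = 906914
λ ≈ 10242869/906914 = 11.2942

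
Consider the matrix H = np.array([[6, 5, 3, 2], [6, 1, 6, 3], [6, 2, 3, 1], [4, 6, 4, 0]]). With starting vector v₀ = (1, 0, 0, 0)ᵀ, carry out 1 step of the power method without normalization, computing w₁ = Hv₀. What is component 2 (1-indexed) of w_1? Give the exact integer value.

6

w1 = Hv₀ = (6, 6, 6, 4)
The requested component of w1 is 6.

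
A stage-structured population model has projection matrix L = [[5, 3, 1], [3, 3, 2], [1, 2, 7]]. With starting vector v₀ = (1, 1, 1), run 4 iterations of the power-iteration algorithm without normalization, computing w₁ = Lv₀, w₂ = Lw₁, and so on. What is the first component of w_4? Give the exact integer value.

6321

w1 = Lv₀ = (5·1 + 3·1 + 1·1; 3·1 + 3·1 + 2·1; 1·1 + 2·1 + 7·1) = (9, 8, 10)
w2 = Lw1 = (5·9 + 3·8 + 1·10; 3·9 + 3·8 + 2·10; 1·9 + 2·8 + 7·10) = (79, 71, 95)
w3 = Lw2 = (703, 640, 886)
w4 = Lw3 = (6321, 5801, 8185)
The requested component of w4 is 6321.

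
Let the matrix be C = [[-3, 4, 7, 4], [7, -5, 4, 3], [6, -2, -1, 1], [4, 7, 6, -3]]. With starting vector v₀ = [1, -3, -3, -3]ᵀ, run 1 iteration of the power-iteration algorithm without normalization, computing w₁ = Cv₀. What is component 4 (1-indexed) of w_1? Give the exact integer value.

-26

w1 = Cv₀ = (-48, 1, 12, -26)
The requested component of w1 is -26.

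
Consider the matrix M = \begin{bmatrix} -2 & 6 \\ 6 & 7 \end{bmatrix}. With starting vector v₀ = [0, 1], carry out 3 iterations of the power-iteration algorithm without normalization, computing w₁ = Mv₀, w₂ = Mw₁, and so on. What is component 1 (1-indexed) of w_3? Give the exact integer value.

w1 = Mv₀ = ((-2)·0 + 6·1; 6·0 + 7·1) = (6, 7)
w2 = Mw1 = ((-2)·6 + 6·7; 6·6 + 7·7) = (30, 85)
w3 = Mw2 = (450, 775)
The requested component of w3 is 450.

450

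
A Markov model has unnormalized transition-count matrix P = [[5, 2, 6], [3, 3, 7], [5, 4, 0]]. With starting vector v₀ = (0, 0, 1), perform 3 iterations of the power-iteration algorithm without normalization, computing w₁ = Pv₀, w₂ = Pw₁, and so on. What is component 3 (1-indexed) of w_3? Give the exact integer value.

376

w1 = Pv₀ = (5·0 + 2·0 + 6·1; 3·0 + 3·0 + 7·1; 5·0 + 4·0 + 0·1) = (6, 7, 0)
w2 = Pw1 = (5·6 + 2·7 + 6·0; 3·6 + 3·7 + 7·0; 5·6 + 4·7 + 0·0) = (44, 39, 58)
w3 = Pw2 = (646, 655, 376)
The requested component of w3 is 376.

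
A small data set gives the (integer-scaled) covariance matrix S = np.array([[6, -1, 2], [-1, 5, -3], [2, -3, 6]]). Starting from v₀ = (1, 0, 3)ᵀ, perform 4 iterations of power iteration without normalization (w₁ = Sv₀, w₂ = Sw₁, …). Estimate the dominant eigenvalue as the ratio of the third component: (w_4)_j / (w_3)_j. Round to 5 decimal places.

9.72793

w1 = Sv₀ = (6·1 + (-1)·0 + 2·3; (-1)·1 + 5·0 + (-3)·3; 2·1 + (-3)·0 + 6·3) = (12, -10, 20)
w2 = Sw1 = (6·12 + (-1)·(-10) + 2·20; (-1)·12 + 5·(-10) + (-3)·20; 2·12 + (-3)·(-10) + 6·20) = (122, -122, 174)
w3 = Sw2 = (1202, -1254, 1654)
w4 = Sw3 = (11774, -12434, 16090)
Ratio at component: 16090 / 1654 = 9.72793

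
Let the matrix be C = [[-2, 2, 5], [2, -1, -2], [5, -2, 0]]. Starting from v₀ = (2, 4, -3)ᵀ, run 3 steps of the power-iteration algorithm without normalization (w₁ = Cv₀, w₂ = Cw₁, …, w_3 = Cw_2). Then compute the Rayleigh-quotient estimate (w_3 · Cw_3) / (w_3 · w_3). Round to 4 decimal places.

w1 = Cv₀ = ((-2)·2 + 2·4 + 5·(-3); 2·2 + (-1)·4 + (-2)·(-3); 5·2 + (-2)·4 + 0·(-3)) = (-11, 6, 2)
w2 = Cw1 = ((-2)·(-11) + 2·6 + 5·2; 2·(-11) + (-1)·6 + (-2)·2; 5·(-11) + (-2)·6 + 0·2) = (44, -32, -67)
w3 = Cw2 = (-487, 254, 284)
Cw3 = (2902, -1796, -2943)
w3·Cw3 = (-487)·2902 + 254·(-1796) + 284·(-2943) = -2705270; w3·w3 = (-487)·(-487) + 254·254 + 284·284 = 382341
λ ≈ -2705270/382341 = -7.0755

-7.0755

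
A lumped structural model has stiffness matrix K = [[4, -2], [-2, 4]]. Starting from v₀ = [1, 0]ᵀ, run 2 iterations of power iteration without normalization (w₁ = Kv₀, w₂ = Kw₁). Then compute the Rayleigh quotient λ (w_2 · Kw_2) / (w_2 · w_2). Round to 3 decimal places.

λ ≈ 5.951

w1 = Kv₀ = (4·1 + (-2)·0; (-2)·1 + 4·0) = (4, -2)
w2 = Kw1 = (4·4 + (-2)·(-2); (-2)·4 + 4·(-2)) = (20, -16)
Kw2 = (112, -104)
w2·Kw2 = 20·112 + (-16)·(-104) = 3904; w2·w2 = 20·20 + (-16)·(-16) = 656
λ ≈ 3904/656 = 5.951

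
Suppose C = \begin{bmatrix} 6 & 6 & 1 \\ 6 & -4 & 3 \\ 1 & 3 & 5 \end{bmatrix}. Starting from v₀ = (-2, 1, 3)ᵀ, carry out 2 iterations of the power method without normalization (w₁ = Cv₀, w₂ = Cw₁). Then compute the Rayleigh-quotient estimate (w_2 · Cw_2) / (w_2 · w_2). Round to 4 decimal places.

w1 = Cv₀ = (-3, -7, 16)
w2 = Cw1 = (-44, 58, 56)
Cw2 = (140, -328, 410)
w2·Cw2 = (-44)·140 + 58·(-328) + 56·410 = -2224; w2·w2 = (-44)·(-44) + 58·58 + 56·56 = 8436
λ ≈ -2224/8436 = -0.2636

-0.2636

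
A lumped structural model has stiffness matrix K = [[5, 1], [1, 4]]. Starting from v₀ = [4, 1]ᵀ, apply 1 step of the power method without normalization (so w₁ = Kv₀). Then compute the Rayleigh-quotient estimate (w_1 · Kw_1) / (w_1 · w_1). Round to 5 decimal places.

w1 = Kv₀ = (5·4 + 1·1; 1·4 + 4·1) = (21, 8)
Kw1 = (113, 53)
w1·Kw1 = 21·113 + 8·53 = 2797; w1·w1 = 21·21 + 8·8 = 505
λ ≈ 2797/505 = 5.53861

5.53861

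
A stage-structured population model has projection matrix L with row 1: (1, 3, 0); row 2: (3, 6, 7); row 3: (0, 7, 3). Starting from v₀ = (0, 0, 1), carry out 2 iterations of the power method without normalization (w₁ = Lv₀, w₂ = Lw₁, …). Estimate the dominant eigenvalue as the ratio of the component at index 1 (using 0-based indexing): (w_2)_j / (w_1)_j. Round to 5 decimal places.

λ ≈ 9.00000

w1 = Lv₀ = (0, 7, 3)
w2 = Lw1 = (21, 63, 58)
Ratio at component: 63 / 7 = 9.00000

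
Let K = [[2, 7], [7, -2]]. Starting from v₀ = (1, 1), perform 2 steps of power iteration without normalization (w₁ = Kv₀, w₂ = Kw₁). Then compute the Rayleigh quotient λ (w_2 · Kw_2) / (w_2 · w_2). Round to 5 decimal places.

w1 = Kv₀ = (2·1 + 7·1; 7·1 + (-2)·1) = (9, 5)
w2 = Kw1 = (2·9 + 7·5; 7·9 + (-2)·5) = (53, 53)
Kw2 = (477, 265)
w2·Kw2 = 53·477 + 53·265 = 39326; w2·w2 = 53·53 + 53·53 = 5618
λ ≈ 39326/5618 = 7.00000

7.00000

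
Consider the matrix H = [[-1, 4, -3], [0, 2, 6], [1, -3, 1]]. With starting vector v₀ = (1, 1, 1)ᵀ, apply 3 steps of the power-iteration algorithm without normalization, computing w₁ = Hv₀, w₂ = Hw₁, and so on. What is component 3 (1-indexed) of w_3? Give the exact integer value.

-20

w1 = Hv₀ = (0, 8, -1)
w2 = Hw1 = (35, 10, -25)
w3 = Hw2 = (80, -130, -20)
The requested component of w3 is -20.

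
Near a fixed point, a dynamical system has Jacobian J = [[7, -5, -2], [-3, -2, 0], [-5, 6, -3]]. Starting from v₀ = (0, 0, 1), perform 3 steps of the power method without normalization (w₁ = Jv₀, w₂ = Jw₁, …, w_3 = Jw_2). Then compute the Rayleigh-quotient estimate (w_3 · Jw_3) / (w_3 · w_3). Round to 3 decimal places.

w1 = Jv₀ = (7·0 + (-5)·0 + (-2)·1; (-3)·0 + (-2)·0 + 0·1; (-5)·0 + 6·0 + (-3)·1) = (-2, 0, -3)
w2 = Jw1 = (7·(-2) + (-5)·0 + (-2)·(-3); (-3)·(-2) + (-2)·0 + 0·(-3); (-5)·(-2) + 6·0 + (-3)·(-3)) = (-8, 6, 19)
w3 = Jw2 = (-124, 12, 19)
Jw3 = (-966, 348, 635)
w3·Jw3 = (-124)·(-966) + 12·348 + 19·635 = 136025; w3·w3 = (-124)·(-124) + 12·12 + 19·19 = 15881
λ ≈ 136025/15881 = 8.565

8.565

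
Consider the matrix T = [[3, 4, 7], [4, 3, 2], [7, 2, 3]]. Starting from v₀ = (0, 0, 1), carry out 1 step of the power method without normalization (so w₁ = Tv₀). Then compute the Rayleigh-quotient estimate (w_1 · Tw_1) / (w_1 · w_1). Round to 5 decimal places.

w1 = Tv₀ = (3·0 + 4·0 + 7·1; 4·0 + 3·0 + 2·1; 7·0 + 2·0 + 3·1) = (7, 2, 3)
Tw1 = (50, 40, 62)
w1·Tw1 = 7·50 + 2·40 + 3·62 = 616; w1·w1 = 7·7 + 2·2 + 3·3 = 62
λ ≈ 616/62 = 9.93548

λ ≈ 9.93548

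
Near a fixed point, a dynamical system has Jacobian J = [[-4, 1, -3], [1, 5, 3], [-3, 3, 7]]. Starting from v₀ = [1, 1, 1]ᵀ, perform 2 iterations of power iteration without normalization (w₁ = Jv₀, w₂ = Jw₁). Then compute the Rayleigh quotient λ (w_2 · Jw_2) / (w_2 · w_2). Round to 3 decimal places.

w1 = Jv₀ = ((-4)·1 + 1·1 + (-3)·1; 1·1 + 5·1 + 3·1; (-3)·1 + 3·1 + 7·1) = (-6, 9, 7)
w2 = Jw1 = ((-4)·(-6) + 1·9 + (-3)·7; 1·(-6) + 5·9 + 3·7; (-3)·(-6) + 3·9 + 7·7) = (12, 60, 94)
Jw2 = (-270, 594, 802)
w2·Jw2 = 12·(-270) + 60·594 + 94·802 = 107788; w2·w2 = 12·12 + 60·60 + 94·94 = 12580
λ ≈ 107788/12580 = 8.568

8.568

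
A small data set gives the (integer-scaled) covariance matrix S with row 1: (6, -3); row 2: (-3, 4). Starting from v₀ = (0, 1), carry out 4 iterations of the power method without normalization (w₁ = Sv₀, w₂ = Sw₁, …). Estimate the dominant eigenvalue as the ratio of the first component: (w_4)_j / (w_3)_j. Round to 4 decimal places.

w1 = Sv₀ = (6·0 + (-3)·1; (-3)·0 + 4·1) = (-3, 4)
w2 = Sw1 = (6·(-3) + (-3)·4; (-3)·(-3) + 4·4) = (-30, 25)
w3 = Sw2 = (-255, 190)
w4 = Sw3 = (-2100, 1525)
Ratio at component: -2100 / -255 = 8.2353

8.2353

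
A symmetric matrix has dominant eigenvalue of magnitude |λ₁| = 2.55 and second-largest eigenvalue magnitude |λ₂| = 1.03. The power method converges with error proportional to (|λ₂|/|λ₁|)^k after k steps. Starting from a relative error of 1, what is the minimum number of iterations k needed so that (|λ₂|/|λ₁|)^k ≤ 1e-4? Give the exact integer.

11

|λ₂/λ₁| = 1.03/2.55 = 0.40392
Need k ≥ ln(1e-4) / ln(0.40392) = -9.2103 / -0.9065 ≈ 10.160
Smallest integer k satisfying the bound: 11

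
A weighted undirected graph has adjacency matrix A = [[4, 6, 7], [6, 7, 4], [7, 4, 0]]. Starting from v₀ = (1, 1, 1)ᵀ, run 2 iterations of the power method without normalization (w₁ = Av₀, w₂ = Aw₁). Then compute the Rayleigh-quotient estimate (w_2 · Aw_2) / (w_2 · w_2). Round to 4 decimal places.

λ ≈ 15.4279

w1 = Av₀ = (4·1 + 6·1 + 7·1; 6·1 + 7·1 + 4·1; 7·1 + 4·1 + 0·1) = (17, 17, 11)
w2 = Aw1 = (4·17 + 6·17 + 7·11; 6·17 + 7·17 + 4·11; 7·17 + 4·17 + 0·11) = (247, 265, 187)
Aw2 = (3887, 4085, 2789)
w2·Aw2 = 247·3887 + 265·4085 + 187·2789 = 2564157; w2·w2 = 247·247 + 265·265 + 187·187 = 166203
λ ≈ 2564157/166203 = 15.4279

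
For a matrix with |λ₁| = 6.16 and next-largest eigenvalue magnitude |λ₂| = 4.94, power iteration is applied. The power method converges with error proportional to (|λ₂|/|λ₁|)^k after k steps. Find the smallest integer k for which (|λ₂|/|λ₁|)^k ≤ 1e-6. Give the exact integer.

|λ₂/λ₁| = 4.94/6.16 = 0.80195
Need k ≥ ln(1e-6) / ln(0.80195) = -13.8155 / -0.2207 ≈ 62.595
Smallest integer k satisfying the bound: 63

63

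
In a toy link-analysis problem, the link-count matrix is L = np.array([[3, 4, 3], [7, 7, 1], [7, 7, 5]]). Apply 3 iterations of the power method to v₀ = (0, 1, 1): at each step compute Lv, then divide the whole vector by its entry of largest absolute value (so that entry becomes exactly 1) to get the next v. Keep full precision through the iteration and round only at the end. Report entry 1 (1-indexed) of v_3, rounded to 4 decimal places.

Lv0 = (7.00000, 8.00000, 12.00000); divide by 12.00000 → v1 = (0.58333, 0.66667, 1.00000)
Lv1 = (7.41667, 9.75000, 13.75000); divide by 13.75000 → v2 = (0.53939, 0.70909, 1.00000)
Lv2 = (7.45455, 9.73939, 13.73939); divide by 13.73939 → v3 = (0.54257, 0.70887, 1.00000)
Requested entry of v3: 1230/2267 = 0.5426

0.5426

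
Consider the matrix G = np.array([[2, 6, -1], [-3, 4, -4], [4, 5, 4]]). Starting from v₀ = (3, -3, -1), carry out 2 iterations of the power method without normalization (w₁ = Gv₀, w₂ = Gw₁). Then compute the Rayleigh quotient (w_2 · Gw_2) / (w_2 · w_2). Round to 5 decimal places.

4.81499

w1 = Gv₀ = (-11, -17, -7)
w2 = Gw1 = (-117, -7, -157)
Gw2 = (-119, 951, -1131)
w2·Gw2 = (-117)·(-119) + (-7)·951 + (-157)·(-1131) = 184833; w2·w2 = (-117)·(-117) + (-7)·(-7) + (-157)·(-157) = 38387
λ ≈ 184833/38387 = 4.81499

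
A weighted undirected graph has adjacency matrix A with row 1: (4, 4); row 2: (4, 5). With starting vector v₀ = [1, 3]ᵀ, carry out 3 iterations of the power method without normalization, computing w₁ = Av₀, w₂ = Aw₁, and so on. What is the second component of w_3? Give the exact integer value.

w1 = Av₀ = (4·1 + 4·3; 4·1 + 5·3) = (16, 19)
w2 = Aw1 = (4·16 + 4·19; 4·16 + 5·19) = (140, 159)
w3 = Aw2 = (1196, 1355)
The requested component of w3 is 1355.

1355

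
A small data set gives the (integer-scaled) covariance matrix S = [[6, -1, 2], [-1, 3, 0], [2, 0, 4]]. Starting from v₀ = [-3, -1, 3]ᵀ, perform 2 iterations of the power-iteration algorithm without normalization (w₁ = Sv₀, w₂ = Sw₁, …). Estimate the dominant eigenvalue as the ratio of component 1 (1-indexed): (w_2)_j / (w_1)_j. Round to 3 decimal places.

w1 = Sv₀ = (6·(-3) + (-1)·(-1) + 2·3; (-1)·(-3) + 3·(-1) + 0·3; 2·(-3) + 0·(-1) + 4·3) = (-11, 0, 6)
w2 = Sw1 = (6·(-11) + (-1)·0 + 2·6; (-1)·(-11) + 3·0 + 0·6; 2·(-11) + 0·0 + 4·6) = (-54, 11, 2)
Ratio at component: -54 / -11 = 4.909

4.909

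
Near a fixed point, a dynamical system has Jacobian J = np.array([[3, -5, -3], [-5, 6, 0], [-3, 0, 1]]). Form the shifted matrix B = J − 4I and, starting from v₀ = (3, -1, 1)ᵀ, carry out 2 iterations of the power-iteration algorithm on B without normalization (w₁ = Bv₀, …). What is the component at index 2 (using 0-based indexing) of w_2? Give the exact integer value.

B = J − 4I has rows (-1, -5, -3); (-5, 2, 0); (-3, 0, -3)
w1 = Bv₀ = ((-1)·3 + (-5)·(-1) + (-3)·1; (-5)·3 + 2·(-1) + 0·1; (-3)·3 + 0·(-1) + (-3)·1) = (-1, -17, -12)
w2 = Bw1 = ((-1)·(-1) + (-5)·(-17) + (-3)·(-12); (-5)·(-1) + 2·(-17) + 0·(-12); (-3)·(-1) + 0·(-17) + (-3)·(-12)) = (122, -29, 39)
Requested component of w2: 39

39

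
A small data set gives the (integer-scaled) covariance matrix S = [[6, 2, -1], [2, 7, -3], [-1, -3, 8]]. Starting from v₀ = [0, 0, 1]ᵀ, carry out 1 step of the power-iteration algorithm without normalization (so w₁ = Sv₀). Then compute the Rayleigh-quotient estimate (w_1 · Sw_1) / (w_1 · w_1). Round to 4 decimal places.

λ ≈ 10.1757

w1 = Sv₀ = (6·0 + 2·0 + (-1)·1; 2·0 + 7·0 + (-3)·1; (-1)·0 + (-3)·0 + 8·1) = (-1, -3, 8)
Sw1 = (-20, -47, 74)
w1·Sw1 = (-1)·(-20) + (-3)·(-47) + 8·74 = 753; w1·w1 = (-1)·(-1) + (-3)·(-3) + 8·8 = 74
λ ≈ 753/74 = 10.1757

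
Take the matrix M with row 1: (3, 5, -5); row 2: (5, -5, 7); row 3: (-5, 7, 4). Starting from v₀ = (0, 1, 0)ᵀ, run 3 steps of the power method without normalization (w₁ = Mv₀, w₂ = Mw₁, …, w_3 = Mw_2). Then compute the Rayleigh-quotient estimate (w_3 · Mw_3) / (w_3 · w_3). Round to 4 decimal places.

-11.5396

w1 = Mv₀ = (5, -5, 7)
w2 = Mw1 = (-45, 99, -32)
w3 = Mw2 = (520, -944, 790)
Mw3 = (-7110, 12850, -6048)
w3·Mw3 = 520·(-7110) + (-944)·12850 + 790·(-6048) = -20605520; w3·w3 = 520·520 + (-944)·(-944) + 790·790 = 1785636
λ ≈ -20605520/1785636 = -11.5396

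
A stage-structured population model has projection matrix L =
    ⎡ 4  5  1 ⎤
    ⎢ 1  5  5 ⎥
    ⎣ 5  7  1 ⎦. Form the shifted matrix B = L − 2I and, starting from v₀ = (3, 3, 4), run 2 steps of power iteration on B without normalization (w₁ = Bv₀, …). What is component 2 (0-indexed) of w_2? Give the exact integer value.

317

B = L − 2I has rows (2, 5, 1); (1, 3, 5); (5, 7, -1)
w1 = Bv₀ = (2·3 + 5·3 + 1·4; 1·3 + 3·3 + 5·4; 5·3 + 7·3 + (-1)·4) = (25, 32, 32)
w2 = Bw1 = (2·25 + 5·32 + 1·32; 1·25 + 3·32 + 5·32; 5·25 + 7·32 + (-1)·32) = (242, 281, 317)
Requested component of w2: 317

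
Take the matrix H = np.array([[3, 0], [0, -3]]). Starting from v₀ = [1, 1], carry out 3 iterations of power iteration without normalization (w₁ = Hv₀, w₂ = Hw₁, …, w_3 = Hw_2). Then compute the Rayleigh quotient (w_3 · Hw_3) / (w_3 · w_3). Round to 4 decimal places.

w1 = Hv₀ = (3, -3)
w2 = Hw1 = (9, 9)
w3 = Hw2 = (27, -27)
Hw3 = (81, 81)
w3·Hw3 = 27·81 + (-27)·81 = 0; w3·w3 = 27·27 + (-27)·(-27) = 1458
λ ≈ 0/1458 = 0.0000

0.0000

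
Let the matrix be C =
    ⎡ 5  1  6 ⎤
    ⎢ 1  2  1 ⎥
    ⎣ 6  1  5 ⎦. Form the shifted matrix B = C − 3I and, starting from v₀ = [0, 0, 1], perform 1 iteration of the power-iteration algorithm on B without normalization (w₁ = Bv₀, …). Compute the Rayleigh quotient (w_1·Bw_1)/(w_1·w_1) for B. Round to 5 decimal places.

μ ≈ 5.82927

B = C − 3I has rows (2, 1, 6); (1, -1, 1); (6, 1, 2)
w1 = Bv₀ = (2·0 + 1·0 + 6·1; 1·0 + (-1)·0 + 1·1; 6·0 + 1·0 + 2·1) = (6, 1, 2)
Bw1 = (25, 7, 41)
w1·Bw1 = 239; w1·w1 = 41; μ ≈ 239/41 = 5.82927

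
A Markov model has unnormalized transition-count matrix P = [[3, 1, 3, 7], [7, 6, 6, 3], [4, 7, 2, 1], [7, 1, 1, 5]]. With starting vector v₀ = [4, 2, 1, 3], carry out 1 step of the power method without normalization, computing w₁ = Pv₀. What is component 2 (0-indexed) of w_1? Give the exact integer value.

w1 = Pv₀ = (3·4 + 1·2 + 3·1 + 7·3; 7·4 + 6·2 + 6·1 + 3·3; 4·4 + 7·2 + 2·1 + 1·3; 7·4 + 1·2 + 1·1 + 5·3) = (38, 55, 35, 46)
The requested component of w1 is 35.

35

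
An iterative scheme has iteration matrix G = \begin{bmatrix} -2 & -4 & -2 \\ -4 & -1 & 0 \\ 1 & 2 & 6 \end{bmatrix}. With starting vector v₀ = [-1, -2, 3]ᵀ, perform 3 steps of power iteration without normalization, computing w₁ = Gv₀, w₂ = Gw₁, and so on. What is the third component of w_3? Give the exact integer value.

462

w1 = Gv₀ = ((-2)·(-1) + (-4)·(-2) + (-2)·3; (-4)·(-1) + (-1)·(-2) + 0·3; 1·(-1) + 2·(-2) + 6·3) = (4, 6, 13)
w2 = Gw1 = ((-2)·4 + (-4)·6 + (-2)·13; (-4)·4 + (-1)·6 + 0·13; 1·4 + 2·6 + 6·13) = (-58, -22, 94)
w3 = Gw2 = (16, 254, 462)
The requested component of w3 is 462.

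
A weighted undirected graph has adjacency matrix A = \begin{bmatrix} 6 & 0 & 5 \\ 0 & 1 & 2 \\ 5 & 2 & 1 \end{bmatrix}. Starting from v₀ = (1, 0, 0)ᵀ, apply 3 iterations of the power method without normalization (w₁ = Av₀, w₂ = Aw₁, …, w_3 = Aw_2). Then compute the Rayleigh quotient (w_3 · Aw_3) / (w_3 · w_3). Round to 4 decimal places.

w1 = Av₀ = (6·1 + 0·0 + 5·0; 0·1 + 1·0 + 2·0; 5·1 + 2·0 + 1·0) = (6, 0, 5)
w2 = Aw1 = (6·6 + 0·0 + 5·5; 0·6 + 1·0 + 2·5; 5·6 + 2·0 + 1·5) = (61, 10, 35)
w3 = Aw2 = (541, 80, 360)
Aw3 = (5046, 800, 3225)
w3·Aw3 = 541·5046 + 80·800 + 360·3225 = 3954886; w3·w3 = 541·541 + 80·80 + 360·360 = 428681
λ ≈ 3954886/428681 = 9.2257

λ ≈ 9.2257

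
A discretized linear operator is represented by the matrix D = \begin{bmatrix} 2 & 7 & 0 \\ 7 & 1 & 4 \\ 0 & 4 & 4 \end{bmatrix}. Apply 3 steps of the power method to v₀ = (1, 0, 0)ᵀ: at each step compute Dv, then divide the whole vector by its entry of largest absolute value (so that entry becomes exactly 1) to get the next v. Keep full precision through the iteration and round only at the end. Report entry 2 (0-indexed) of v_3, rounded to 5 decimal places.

Dv0 = (2.000000, 7.000000, 0.000000); divide by 7.000000 → v1 = (0.285714, 1.000000, 0.000000)
Dv1 = (7.571429, 3.000000, 4.000000); divide by 7.571429 → v2 = (1.000000, 0.396226, 0.528302)
Dv2 = (4.773585, 9.509434, 3.698113); divide by 9.509434 → v3 = (0.501984, 1.000000, 0.388889)
Requested entry of v3: 196/504 = 0.38889

0.38889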